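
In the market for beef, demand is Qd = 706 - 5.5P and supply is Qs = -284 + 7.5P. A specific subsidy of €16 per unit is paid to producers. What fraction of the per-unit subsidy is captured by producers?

Pre-subsidy: 706 - 5.5P = -284 + 7.5P gives P* = 990/13, Q* = 3733/13.
With the subsidy, sellers receive Ps = Pb + 16 for each unit, where Pb is the price buyers pay.
Supply in terms of Pb becomes Qs = -284 + 7.5(Pb + 16) = -164 + 7.5Pb. Setting this equal to demand: 706 - 5.5Pb = -164 + 7.5Pb, so Pb = 870/13.
Sellers receive Ps = 870/13 + 16 = 1078/13; Q' = 706 − 5.5·(870/13) = 4393/13.
Buyers' price falls by P* − Pb = 990/13 − 870/13 = 120/13; sellers' price rises by Ps − P* = 1078/13 − 990/13 = 88/13.
So producers capture (88/13)/16 = 11/26 of each unit of subsidy.

Producer share = 11/26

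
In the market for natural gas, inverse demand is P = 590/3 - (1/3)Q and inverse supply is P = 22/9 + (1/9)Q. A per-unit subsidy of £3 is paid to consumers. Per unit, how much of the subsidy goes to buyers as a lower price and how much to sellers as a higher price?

Buyers gain £2.25 per unit; sellers gain £0.75 per unit

Pre-subsidy: 590/3 - (1/3)Q = 22/9 + (1/9)Q gives Q* = 437 and P* = 51.
With the rebate, buyers effectively pay Pb = Ps − 3, where Ps is the price sellers receive.
On the curves, Pb = 590/3 - (1/3)Q and Ps = 22/9 + (1/9)Q; the wedge Ps − Pb = 3 gives 22/9 + (1/9)Q − (590/3 - (1/3)Q) = 3, so Q' = 443.75.
Then Pb = 590/3 − (1/3)·443.75 = 48.75 and Ps = 22/9 + (1/9)·443.75 = 51.75.
Buyers' price falls by P* − Pb = 51 − 48.75 = 2.25; sellers' price rises by Ps − P* = 51.75 − 51 = 0.75.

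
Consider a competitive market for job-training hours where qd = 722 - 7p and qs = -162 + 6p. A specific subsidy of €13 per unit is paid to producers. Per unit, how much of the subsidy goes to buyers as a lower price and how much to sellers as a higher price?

Buyers gain €6 per unit; sellers gain €7 per unit

Pre-subsidy: 722 - 7p = -162 + 6p gives p* = 68, q* = 246.
With the subsidy, sellers receive ps = pb + 13 for each unit, where pb is the price buyers pay.
Supply in terms of pb becomes qs = -162 + 6(pb + 13) = -84 + 6pb. Setting this equal to demand: 722 - 7pb = -84 + 6pb, so pb = 62.
Sellers receive ps = 62 + 13 = 75; q' = 722 − 7·62 = 288.
Buyers' price falls by p* − pb = 68 − 62 = 6; sellers' price rises by ps − p* = 75 − 68 = 7.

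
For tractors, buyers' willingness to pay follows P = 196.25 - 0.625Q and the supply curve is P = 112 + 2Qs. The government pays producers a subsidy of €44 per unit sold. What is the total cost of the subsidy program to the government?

Pre-subsidy: 196.25 - 0.625Q = 112 + 2Q gives Q* = 674/21 and P* = 3700/21.
With the subsidy, sellers receive Ps = Pb + 44 for each unit, where Pb is the price buyers pay.
On the curves, Pb = 196.25 - 0.625Q and Ps = 112 + 2Q; the wedge Ps − Pb = 44 gives 112 + 2Q − (196.25 - 0.625Q) = 44, so Q' = 342/7.
Then Pb = 196.25 − 0.625·(342/7) = 1160/7 and Ps = 112 + 2·(342/7) = 1468/7.
Government outlay = subsidy × quantity = 44 × 342/7 = 15048/7.

Government cost = 15048/7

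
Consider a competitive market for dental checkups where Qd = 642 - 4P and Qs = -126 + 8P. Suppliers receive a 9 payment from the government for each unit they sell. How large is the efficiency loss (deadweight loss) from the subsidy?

Deadweight loss = 108

Pre-subsidy: 642 - 4P = -126 + 8P gives P* = 64, Q* = 386.
With the subsidy, sellers receive Ps = Pb + 9 for each unit, where Pb is the price buyers pay.
Supply in terms of Pb becomes Qs = -126 + 8(Pb + 9) = -54 + 8Pb. Setting this equal to demand: 642 - 4Pb = -54 + 8Pb, so Pb = 58.
Sellers receive Ps = 58 + 9 = 67; Q' = 642 − 4·58 = 410.
The subsidy expands output by 410 − 386 = 24 past the efficient level; on those units the gap between marginal cost and willingness to pay runs from 0 up to 9.
DWL = ½ × 9 × 24 = 108.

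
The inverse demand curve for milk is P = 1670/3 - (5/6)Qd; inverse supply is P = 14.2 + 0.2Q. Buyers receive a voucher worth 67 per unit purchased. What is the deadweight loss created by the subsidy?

Deadweight loss = 67335/31

Pre-subsidy: 1670/3 - (5/6)Q = 14.2 + 0.2Q gives Q* = 16274/31 and P* = 3695/31.
With the rebate, buyers effectively pay Pb = Ps − 67, where Ps is the price sellers receive.
On the curves, Pb = 1670/3 - (5/6)Q and Ps = 14.2 + 0.2Q; the wedge Ps − Pb = 67 gives 14.2 + 0.2Q − (1670/3 - (5/6)Q) = 67, so Q' = 18284/31.
Then Pb = 1670/3 − (5/6)·(18284/31) = 2020/31 and Ps = 14.2 + 0.2·(18284/31) = 4097/31.
The subsidy expands output by 18284/31 − 16274/31 = 2010/31 past the efficient level; on those units the gap between marginal cost and willingness to pay runs from 0 up to 67.
DWL = ½ × 67 × 2010/31 = 67335/31.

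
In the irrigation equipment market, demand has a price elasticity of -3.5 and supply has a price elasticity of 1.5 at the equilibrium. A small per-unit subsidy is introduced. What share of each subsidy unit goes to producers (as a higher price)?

Producer share = 0.7

For a small subsidy around the equilibrium, the benefit split depends on the relative slopes, which at a point are proportional to the elasticities.
Buyer share = εs/(εs + |εd|) = 1.5/(1.5 + 3.5) = 0.3; seller share = |εd|/(εs + |εd|) = 0.7.
So producers capture 0.7 of the subsidy.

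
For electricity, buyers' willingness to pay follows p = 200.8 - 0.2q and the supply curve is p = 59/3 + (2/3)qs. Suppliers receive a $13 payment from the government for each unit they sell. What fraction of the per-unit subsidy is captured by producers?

Producer share = 10/13

Pre-subsidy: 200.8 - 0.2q = 59/3 + (2/3)q gives q* = 209 and p* = 159.
With the subsidy, sellers receive ps = pb + 13 for each unit, where pb is the price buyers pay.
On the curves, pb = 200.8 - 0.2q and ps = 59/3 + (2/3)q; the wedge ps − pb = 13 gives 59/3 + (2/3)q − (200.8 - 0.2q) = 13, so q' = 224.
Then pb = 200.8 − 0.2·224 = 156 and ps = 59/3 + (2/3)·224 = 169.
Buyers' price falls by p* − pb = 159 − 156 = 3; sellers' price rises by ps − p* = 169 − 159 = 10.
So producers capture 10/13 = 10/13 of each unit of subsidy.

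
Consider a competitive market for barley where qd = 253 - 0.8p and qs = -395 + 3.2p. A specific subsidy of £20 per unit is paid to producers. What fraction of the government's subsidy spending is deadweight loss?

Pre-subsidy: 253 - 0.8p = -395 + 3.2p gives p* = 162, q* = 123.4.
With the subsidy, sellers receive ps = pb + 20 for each unit, where pb is the price buyers pay.
Supply in terms of pb becomes qs = -395 + 3.2(pb + 20) = -331 + 3.2pb. Setting this equal to demand: 253 - 0.8pb = -331 + 3.2pb, so pb = 146.
Sellers receive ps = 146 + 20 = 166; q' = 253 − 0.8·146 = 136.2.
ΔCS = ½(123.4 + 136.2)(162 − 146) = 2076.8; ΔPS = ½(123.4 + 136.2)(166 − 162) = 519.2.
Government spending = 20 × 136.2 = 2724.
DWL = ½ × 20 × (136.2 − 123.4) = 128; fraction = 128 / 2724 = 32/681.

DWL / government spending = 32/681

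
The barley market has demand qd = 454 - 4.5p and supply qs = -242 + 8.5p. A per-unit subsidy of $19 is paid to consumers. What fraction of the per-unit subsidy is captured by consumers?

Pre-subsidy: 454 - 4.5p = -242 + 8.5p gives p* = 696/13, q* = 2770/13.
With the rebate, buyers effectively pay pb = ps − 19, where ps is the price sellers receive.
Demand in terms of ps becomes qd = 454 − 4.5(ps − 19) = 539.5 - 4.5ps. Setting this equal to supply: 539.5 - 4.5ps = -242 + 8.5ps, so ps = 1563/26.
Buyers pay pb = 1563/26 − 19 = 1069/26; q' = -242 + 8.5·(1563/26) = 13987/52.
Buyers' price falls by p* − pb = 696/13 − 1069/26 = 323/26; sellers' price rises by ps − p* = 1563/26 − 696/13 = 171/26.
So consumers capture (323/26)/19 = 17/26 of each unit of subsidy.

Consumer share = 17/26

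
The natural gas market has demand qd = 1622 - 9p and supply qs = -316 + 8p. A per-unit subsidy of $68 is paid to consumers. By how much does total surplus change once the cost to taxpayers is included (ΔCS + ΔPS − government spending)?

Net change in total surplus = -$9792

Pre-subsidy: 1622 - 9p = -316 + 8p gives p* = 114, q* = 596.
With the rebate, buyers effectively pay pb = ps − 68, where ps is the price sellers receive.
Demand in terms of ps becomes qd = 1622 − 9(ps − 68) = 2234 - 9ps. Setting this equal to supply: 2234 - 9ps = -316 + 8ps, so ps = 150.
Buyers pay pb = 150 − 68 = 82; q' = -316 + 8·150 = 884.
ΔCS = ½(596 + 884)(114 − 82) = 23680; ΔPS = ½(596 + 884)(150 − 114) = 26640.
Government spending = 68 × 884 = 60112.
Net change = 23680 + 26640 − 60112 = -9792. The loss equals the DWL triangle ½·68·288.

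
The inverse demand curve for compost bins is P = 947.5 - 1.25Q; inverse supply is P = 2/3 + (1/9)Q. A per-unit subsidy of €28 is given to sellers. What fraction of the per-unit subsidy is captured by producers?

Pre-subsidy: 947.5 - 1.25Q = 2/3 + (1/9)Q gives Q* = 34086/49 and P* = 3820/49.
With the subsidy, sellers receive Ps = Pb + 28 for each unit, where Pb is the price buyers pay.
On the curves, Pb = 947.5 - 1.25Q and Ps = 2/3 + (1/9)Q; the wedge Ps − Pb = 28 gives 2/3 + (1/9)Q − (947.5 - 1.25Q) = 28, so Q' = 35094/49.
Then Pb = 947.5 − 1.25·(35094/49) = 2560/49 and Ps = 2/3 + (1/9)·(35094/49) = 3932/49.
Buyers' price falls by P* − Pb = 3820/49 − 2560/49 = 180/7; sellers' price rises by Ps − P* = 3932/49 − 3820/49 = 16/7.
So producers capture (16/7)/28 = 4/49 of each unit of subsidy.

Producer share = 4/49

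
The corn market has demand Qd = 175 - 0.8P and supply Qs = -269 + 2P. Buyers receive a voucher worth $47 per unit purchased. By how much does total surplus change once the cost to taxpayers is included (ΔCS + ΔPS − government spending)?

Pre-subsidy: 175 - 0.8P = -269 + 2P gives P* = 1110/7, Q* = 337/7.
With the rebate, buyers effectively pay Pb = Ps − 47, where Ps is the price sellers receive.
Demand in terms of Ps becomes Qd = 175 − 0.8(Ps − 47) = 212.6 - 0.8Ps. Setting this equal to supply: 212.6 - 0.8Ps = -269 + 2Ps, so Ps = 172.
Buyers pay Pb = 172 − 47 = 125; Q' = -269 + 2·172 = 75.
ΔCS = ½(337/7 + 75)(1110/7 − 125) = 101285/49; ΔPS = ½(337/7 + 75)(172 − 1110/7) = 40514/49.
Government spending = 47 × 75 = 3525.
Net change = 101285/49 + 40514/49 − 3525 = -4418/7. The loss equals the DWL triangle ½·47·188/7.

Net change in total surplus = -4418/7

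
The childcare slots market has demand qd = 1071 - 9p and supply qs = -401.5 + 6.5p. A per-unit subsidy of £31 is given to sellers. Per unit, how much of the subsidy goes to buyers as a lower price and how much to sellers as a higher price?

Buyers gain £13 per unit; sellers gain £18 per unit

Pre-subsidy: 1071 - 9p = -401.5 + 6.5p gives p* = 95, q* = 216.
With the subsidy, sellers receive ps = pb + 31 for each unit, where pb is the price buyers pay.
Supply in terms of pb becomes qs = -401.5 + 6.5(pb + 31) = -200 + 6.5pb. Setting this equal to demand: 1071 - 9pb = -200 + 6.5pb, so pb = 82.
Sellers receive ps = 82 + 31 = 113; q' = 1071 − 9·82 = 333.
Buyers' price falls by p* − pb = 95 − 82 = 13; sellers' price rises by ps − p* = 113 − 95 = 18.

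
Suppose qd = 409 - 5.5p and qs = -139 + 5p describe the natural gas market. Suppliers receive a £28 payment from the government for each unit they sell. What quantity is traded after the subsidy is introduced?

q' = 1367/7

Pre-subsidy: 409 - 5.5p = -139 + 5p gives p* = 1096/21, q* = 2561/21.
With the subsidy, sellers receive ps = pb + 28 for each unit, where pb is the price buyers pay.
Supply in terms of pb becomes qs = -139 + 5(pb + 28) = 1 + 5pb. Setting this equal to demand: 409 - 5.5pb = 1 + 5pb, so pb = 272/7.
Sellers receive ps = 272/7 + 28 = 468/7; q' = 409 − 5.5·(272/7) = 1367/7.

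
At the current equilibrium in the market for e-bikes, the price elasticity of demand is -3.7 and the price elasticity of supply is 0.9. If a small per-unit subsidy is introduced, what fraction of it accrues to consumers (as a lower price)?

Consumer share = 9/46

For a small subsidy around the equilibrium, the benefit split depends on the relative slopes, which at a point are proportional to the elasticities.
Buyer share = εs/(εs + |εd|) = 0.9/(0.9 + 3.7) = 9/46; seller share = |εd|/(εs + |εd|) = 37/46.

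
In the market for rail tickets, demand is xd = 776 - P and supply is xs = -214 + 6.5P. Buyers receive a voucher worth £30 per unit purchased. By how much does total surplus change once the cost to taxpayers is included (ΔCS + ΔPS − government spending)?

Pre-subsidy: 776 - P = -214 + 6.5P gives P* = 132, x* = 644.
With the rebate, buyers effectively pay Pb = Ps − 30, where Ps is the price sellers receive.
Demand in terms of Ps becomes xd = 776 − 1(Ps − 30) = 806 - Ps. Setting this equal to supply: 806 - Ps = -214 + 6.5Ps, so Ps = 136.
Buyers pay Pb = 136 − 30 = 106; x' = -214 + 6.5·136 = 670.
ΔCS = ½(644 + 670)(132 − 106) = 17082; ΔPS = ½(644 + 670)(136 − 132) = 2628.
Government spending = 30 × 670 = 20100.
Net change = 17082 + 2628 − 20100 = -390. The loss equals the DWL triangle ½·30·26.

Net change in total surplus = -£390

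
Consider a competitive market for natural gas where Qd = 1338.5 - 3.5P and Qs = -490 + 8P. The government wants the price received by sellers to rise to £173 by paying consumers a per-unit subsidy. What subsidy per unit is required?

At a seller price of 173, quantity supplied is -490 + 8·173 = 894.
Buyers absorb 894 only when they pay Pb with 1338.5 − 3.5·Pb = 894, i.e. Pb = 127.
s = Ps − Pb = 173 − 127 = 46.

Required subsidy s = £46 per unit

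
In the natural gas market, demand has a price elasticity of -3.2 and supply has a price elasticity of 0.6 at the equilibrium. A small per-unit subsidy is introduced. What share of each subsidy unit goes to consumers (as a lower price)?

Consumer share = 3/19

For a small subsidy around the equilibrium, the benefit split depends on the relative slopes, which at a point are proportional to the elasticities.
Buyer share = εs/(εs + |εd|) = 0.6/(0.6 + 3.2) = 3/19; seller share = |εd|/(εs + |εd|) = 16/19.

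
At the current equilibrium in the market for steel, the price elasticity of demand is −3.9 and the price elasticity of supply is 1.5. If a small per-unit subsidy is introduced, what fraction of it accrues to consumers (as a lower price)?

For a small subsidy around the equilibrium, the benefit split depends on the relative slopes, which at a point are proportional to the elasticities.
Buyer share = εs/(εs + |εd|) = 1.5/(1.5 + 3.9) = 5/18; seller share = |εd|/(εs + |εd|) = 13/18.

Consumer share = 5/18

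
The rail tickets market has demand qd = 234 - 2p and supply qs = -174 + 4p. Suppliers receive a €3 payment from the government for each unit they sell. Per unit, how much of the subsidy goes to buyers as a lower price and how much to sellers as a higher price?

Buyers gain €2 per unit; sellers gain €1 per unit

Pre-subsidy: 234 - 2p = -174 + 4p gives p* = 68, q* = 98.
With the subsidy, sellers receive ps = pb + 3 for each unit, where pb is the price buyers pay.
Supply in terms of pb becomes qs = -174 + 4(pb + 3) = -162 + 4pb. Setting this equal to demand: 234 - 2pb = -162 + 4pb, so pb = 66.
Sellers receive ps = 66 + 3 = 69; q' = 234 − 2·66 = 102.
Buyers' price falls by p* − pb = 68 − 66 = 2; sellers' price rises by ps − p* = 69 − 68 = 1.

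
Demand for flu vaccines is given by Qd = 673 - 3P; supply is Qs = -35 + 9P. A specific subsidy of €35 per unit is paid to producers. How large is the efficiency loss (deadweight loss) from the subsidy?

Deadweight loss = €1378.125

Pre-subsidy: 673 - 3P = -35 + 9P gives P* = 59, Q* = 496.
With the subsidy, sellers receive Ps = Pb + 35 for each unit, where Pb is the price buyers pay.
Supply in terms of Pb becomes Qs = -35 + 9(Pb + 35) = 280 + 9Pb. Setting this equal to demand: 673 - 3Pb = 280 + 9Pb, so Pb = 32.75.
Sellers receive Ps = 32.75 + 35 = 67.75; Q' = 673 − 3·32.75 = 574.75.
The subsidy expands output by 574.75 − 496 = 78.75 past the efficient level; on those units the gap between marginal cost and willingness to pay runs from 0 up to 35.
DWL = ½ × 35 × 78.75 = 1378.125.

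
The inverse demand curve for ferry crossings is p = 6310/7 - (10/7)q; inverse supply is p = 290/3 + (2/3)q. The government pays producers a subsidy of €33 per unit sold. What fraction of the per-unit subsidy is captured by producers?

Producer share = 7/22

Pre-subsidy: 6310/7 - (10/7)q = 290/3 + (2/3)q gives q* = 4225/11 and p* = 3880/11.
With the subsidy, sellers receive ps = pb + 33 for each unit, where pb is the price buyers pay.
On the curves, pb = 6310/7 - (10/7)q and ps = 290/3 + (2/3)q; the wedge ps − pb = 33 gives 290/3 + (2/3)q − (6310/7 - (10/7)q) = 33, so q' = 17593/44.
Then pb = 6310/7 − (10/7)·(17593/44) = 7265/22 and ps = 290/3 + (2/3)·(17593/44) = 7991/22.
Buyers' price falls by p* − pb = 3880/11 − 7265/22 = 22.5; sellers' price rises by ps − p* = 7991/22 − 3880/11 = 10.5.
So producers capture 10.5/33 = 7/22 of each unit of subsidy.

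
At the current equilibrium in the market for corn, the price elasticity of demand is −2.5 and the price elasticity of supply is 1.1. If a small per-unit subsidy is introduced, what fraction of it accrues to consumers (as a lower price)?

For a small subsidy around the equilibrium, the benefit split depends on the relative slopes, which at a point are proportional to the elasticities.
Buyer share = εs/(εs + |εd|) = 1.1/(1.1 + 2.5) = 11/36; seller share = |εd|/(εs + |εd|) = 25/36.

Consumer share = 11/36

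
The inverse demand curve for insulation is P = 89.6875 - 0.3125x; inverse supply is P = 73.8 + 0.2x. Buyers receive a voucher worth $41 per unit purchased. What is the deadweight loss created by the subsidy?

Pre-subsidy: 89.6875 - 0.3125x = 73.8 + 0.2x gives x* = 31 and P* = 80.
With the rebate, buyers effectively pay Pb = Ps − 41, where Ps is the price sellers receive.
On the curves, Pb = 89.6875 - 0.3125x and Ps = 73.8 + 0.2x; the wedge Ps − Pb = 41 gives 73.8 + 0.2x − (89.6875 - 0.3125x) = 41, so x' = 111.
Then Pb = 89.6875 − 0.3125·111 = 55 and Ps = 73.8 + 0.2·111 = 96.
The subsidy expands output by 111 − 31 = 80 past the efficient level; on those units the gap between marginal cost and willingness to pay runs from 0 up to 41.
DWL = ½ × 41 × 80 = 1640.

Deadweight loss = $1640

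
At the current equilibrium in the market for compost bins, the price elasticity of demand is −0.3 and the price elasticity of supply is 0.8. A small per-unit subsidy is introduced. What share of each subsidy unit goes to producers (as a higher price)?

Producer share = 3/11

For a small subsidy around the equilibrium, the benefit split depends on the relative slopes, which at a point are proportional to the elasticities.
Buyer share = εs/(εs + |εd|) = 0.8/(0.8 + 0.3) = 8/11; seller share = |εd|/(εs + |εd|) = 3/11.
So producers capture 3/11 of the subsidy.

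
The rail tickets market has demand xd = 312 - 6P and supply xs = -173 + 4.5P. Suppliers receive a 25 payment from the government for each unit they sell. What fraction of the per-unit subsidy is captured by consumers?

Consumer share = 3/7

Pre-subsidy: 312 - 6P = -173 + 4.5P gives P* = 970/21, x* = 244/7.
With the subsidy, sellers receive Ps = Pb + 25 for each unit, where Pb is the price buyers pay.
Supply in terms of Pb becomes xs = -173 + 4.5(Pb + 25) = -60.5 + 4.5Pb. Setting this equal to demand: 312 - 6Pb = -60.5 + 4.5Pb, so Pb = 745/21.
Sellers receive Ps = 745/21 + 25 = 1270/21; x' = 312 − 6·(745/21) = 694/7.
Buyers' price falls by P* − Pb = 970/21 − 745/21 = 75/7; sellers' price rises by Ps − P* = 1270/21 − 970/21 = 100/7.
So consumers capture (75/7)/25 = 3/7 of each unit of subsidy.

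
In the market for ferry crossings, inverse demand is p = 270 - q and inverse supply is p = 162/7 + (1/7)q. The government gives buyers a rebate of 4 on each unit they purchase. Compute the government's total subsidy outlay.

Government cost = 878

Pre-subsidy: 270 - q = 162/7 + (1/7)q gives q* = 216 and p* = 54.
With the rebate, buyers effectively pay pb = ps − 4, where ps is the price sellers receive.
On the curves, pb = 270 - q and ps = 162/7 + (1/7)q; the wedge ps − pb = 4 gives 162/7 + (1/7)q − (270 - q) = 4, so q' = 219.5.
Then pb = 270 − 1·219.5 = 50.5 and ps = 162/7 + (1/7)·219.5 = 54.5.
Government outlay = subsidy × quantity = 4 × 219.5 = 878.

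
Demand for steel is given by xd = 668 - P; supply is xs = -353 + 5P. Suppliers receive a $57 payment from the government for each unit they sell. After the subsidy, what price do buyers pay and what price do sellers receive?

Buyers pay 368/3; sellers receive 539/3

Pre-subsidy: 668 - P = -353 + 5P gives P* = 1021/6, x* = 2987/6.
With the subsidy, sellers receive Ps = Pb + 57 for each unit, where Pb is the price buyers pay.
Supply in terms of Pb becomes xs = -353 + 5(Pb + 57) = -68 + 5Pb. Setting this equal to demand: 668 - Pb = -68 + 5Pb, so Pb = 368/3.
Sellers receive Ps = 368/3 + 57 = 539/3; x' = 668 − 1·(368/3) = 1636/3.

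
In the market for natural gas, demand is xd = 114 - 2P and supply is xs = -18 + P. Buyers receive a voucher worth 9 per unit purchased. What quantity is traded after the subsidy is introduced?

Pre-subsidy: 114 - 2P = -18 + P gives P* = 44, x* = 26.
With the rebate, buyers effectively pay Pb = Ps − 9, where Ps is the price sellers receive.
Demand in terms of Ps becomes xd = 114 − 2(Ps − 9) = 132 - 2Ps. Setting this equal to supply: 132 - 2Ps = -18 + Ps, so Ps = 50.
Buyers pay Pb = 50 − 9 = 41; x' = -18 + 1·50 = 32.

x' = 32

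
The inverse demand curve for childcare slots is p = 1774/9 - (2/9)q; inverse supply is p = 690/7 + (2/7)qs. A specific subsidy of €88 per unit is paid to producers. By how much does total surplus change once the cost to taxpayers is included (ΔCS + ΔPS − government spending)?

Net change in total surplus = -€7623

Pre-subsidy: 1774/9 - (2/9)q = 690/7 + (2/7)q gives q* = 194 and p* = 154.
With the subsidy, sellers receive ps = pb + 88 for each unit, where pb is the price buyers pay.
On the curves, pb = 1774/9 - (2/9)q and ps = 690/7 + (2/7)q; the wedge ps − pb = 88 gives 690/7 + (2/7)q − (1774/9 - (2/9)q) = 88, so q' = 367.25.
Then pb = 1774/9 − (2/9)·367.25 = 115.5 and ps = 690/7 + (2/7)·367.25 = 203.5.
ΔCS = ½(194 + 367.25)(154 − 115.5) = 10804.0625; ΔPS = ½(194 + 367.25)(203.5 − 154) = 13890.9375.
Government spending = 88 × 367.25 = 32318.
Net change = 10804.0625 + 13890.9375 − 32318 = -7623. The loss equals the DWL triangle ½·88·173.25.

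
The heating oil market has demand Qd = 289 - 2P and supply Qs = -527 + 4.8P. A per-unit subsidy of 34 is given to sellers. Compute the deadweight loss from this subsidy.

Deadweight loss = 816

Pre-subsidy: 289 - 2P = -527 + 4.8P gives P* = 120, Q* = 49.
With the subsidy, sellers receive Ps = Pb + 34 for each unit, where Pb is the price buyers pay.
Supply in terms of Pb becomes Qs = -527 + 4.8(Pb + 34) = -363.8 + 4.8Pb. Setting this equal to demand: 289 - 2Pb = -363.8 + 4.8Pb, so Pb = 96.
Sellers receive Ps = 96 + 34 = 130; Q' = 289 − 2·96 = 97.
The subsidy expands output by 97 − 49 = 48 past the efficient level; on those units the gap between marginal cost and willingness to pay runs from 0 up to 34.
DWL = ½ × 34 × 48 = 816.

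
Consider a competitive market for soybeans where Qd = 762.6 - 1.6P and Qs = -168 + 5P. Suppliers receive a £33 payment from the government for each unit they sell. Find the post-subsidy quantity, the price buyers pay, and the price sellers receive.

Q' = 577; buyers pay £116; sellers receive £149

Pre-subsidy: 762.6 - 1.6P = -168 + 5P gives P* = 141, Q* = 537.
With the subsidy, sellers receive Ps = Pb + 33 for each unit, where Pb is the price buyers pay.
Supply in terms of Pb becomes Qs = -168 + 5(Pb + 33) = -3 + 5Pb. Setting this equal to demand: 762.6 - 1.6Pb = -3 + 5Pb, so Pb = 116.
Sellers receive Ps = 116 + 33 = 149; Q' = 762.6 − 1.6·116 = 577.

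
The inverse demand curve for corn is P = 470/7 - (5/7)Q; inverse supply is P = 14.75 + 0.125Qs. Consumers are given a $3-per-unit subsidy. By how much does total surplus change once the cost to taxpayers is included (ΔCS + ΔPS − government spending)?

Pre-subsidy: 470/7 - (5/7)Q = 14.75 + 0.125Q gives Q* = 2934/47 and P* = 1060/47.
With the rebate, buyers effectively pay Pb = Ps − 3, where Ps is the price sellers receive.
On the curves, Pb = 470/7 - (5/7)Q and Ps = 14.75 + 0.125Q; the wedge Ps − Pb = 3 gives 14.75 + 0.125Q − (470/7 - (5/7)Q) = 3, so Q' = 66.
Then Pb = 470/7 − (5/7)·66 = 20 and Ps = 14.75 + 0.125·66 = 23.
ΔCS = ½(2934/47 + 66)(1060/47 − 20) = 362160/2209; ΔPS = ½(2934/47 + 66)(23 − 1060/47) = 63378/2209.
Government spending = 3 × 66 = 198.
Net change = 362160/2209 + 63378/2209 − 198 = -252/47. The loss equals the DWL triangle ½·3·168/47.

Net change in total surplus = -252/47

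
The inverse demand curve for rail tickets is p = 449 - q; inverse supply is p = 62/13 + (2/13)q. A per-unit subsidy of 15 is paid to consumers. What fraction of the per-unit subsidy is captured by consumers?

Pre-subsidy: 449 - q = 62/13 + (2/13)q gives q* = 385 and p* = 64.
With the rebate, buyers effectively pay pb = ps − 15, where ps is the price sellers receive.
On the curves, pb = 449 - q and ps = 62/13 + (2/13)q; the wedge ps − pb = 15 gives 62/13 + (2/13)q − (449 - q) = 15, so q' = 398.
Then pb = 449 − 1·398 = 51 and ps = 62/13 + (2/13)·398 = 66.
Buyers' price falls by p* − pb = 64 − 51 = 13; sellers' price rises by ps − p* = 66 − 64 = 2.
So consumers capture 13/15 = 13/15 of each unit of subsidy.

Consumer share = 13/15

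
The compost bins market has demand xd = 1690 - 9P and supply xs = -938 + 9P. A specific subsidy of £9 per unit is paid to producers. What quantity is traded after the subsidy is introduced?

x' = 416.5

Pre-subsidy: 1690 - 9P = -938 + 9P gives P* = 146, x* = 376.
With the subsidy, sellers receive Ps = Pb + 9 for each unit, where Pb is the price buyers pay.
Supply in terms of Pb becomes xs = -938 + 9(Pb + 9) = -857 + 9Pb. Setting this equal to demand: 1690 - 9Pb = -857 + 9Pb, so Pb = 141.5.
Sellers receive Ps = 141.5 + 9 = 150.5; x' = 1690 − 9·141.5 = 416.5.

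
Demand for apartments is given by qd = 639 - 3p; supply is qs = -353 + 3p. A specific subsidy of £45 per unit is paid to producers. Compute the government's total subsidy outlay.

Pre-subsidy: 639 - 3p = -353 + 3p gives p* = 496/3, q* = 143.
With the subsidy, sellers receive ps = pb + 45 for each unit, where pb is the price buyers pay.
Supply in terms of pb becomes qs = -353 + 3(pb + 45) = -218 + 3pb. Setting this equal to demand: 639 - 3pb = -218 + 3pb, so pb = 857/6.
Sellers receive ps = 857/6 + 45 = 1127/6; q' = 639 − 3·(857/6) = 210.5.
Government outlay = subsidy × quantity = 45 × 210.5 = 9472.5.

Government cost = £9472.5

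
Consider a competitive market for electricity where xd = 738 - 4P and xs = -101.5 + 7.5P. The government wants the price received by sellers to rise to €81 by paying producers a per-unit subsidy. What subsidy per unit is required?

Required subsidy s = €23 per unit

At a seller price of 81, quantity supplied is -101.5 + 7.5·81 = 506.
Buyers absorb 506 only when they pay Pb with 738 − 4·Pb = 506, i.e. Pb = 58.
s = Ps − Pb = 81 − 58 = 23.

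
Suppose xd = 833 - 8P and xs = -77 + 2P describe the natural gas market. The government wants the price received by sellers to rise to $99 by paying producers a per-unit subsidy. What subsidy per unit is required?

At a seller price of 99, quantity supplied is -77 + 2·99 = 121.
Buyers absorb 121 only when they pay Pb with 833 − 8·Pb = 121, i.e. Pb = 89.
s = Ps − Pb = 99 − 89 = 10.

Required subsidy s = $10 per unit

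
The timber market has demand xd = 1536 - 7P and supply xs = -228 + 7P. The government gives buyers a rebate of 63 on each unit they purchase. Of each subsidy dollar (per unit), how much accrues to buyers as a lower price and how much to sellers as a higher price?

Pre-subsidy: 1536 - 7P = -228 + 7P gives P* = 126, x* = 654.
With the rebate, buyers effectively pay Pb = Ps − 63, where Ps is the price sellers receive.
Demand in terms of Ps becomes xd = 1536 − 7(Ps − 63) = 1977 - 7Ps. Setting this equal to supply: 1977 - 7Ps = -228 + 7Ps, so Ps = 157.5.
Buyers pay Pb = 157.5 − 63 = 94.5; x' = -228 + 7·157.5 = 874.5.
Buyers' price falls by P* − Pb = 126 − 94.5 = 31.5; sellers' price rises by Ps − P* = 157.5 − 126 = 31.5.

Buyers gain 31.5 per unit; sellers gain 31.5 per unit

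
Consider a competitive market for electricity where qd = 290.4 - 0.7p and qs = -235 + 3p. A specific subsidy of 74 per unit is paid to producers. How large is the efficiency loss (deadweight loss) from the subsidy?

Pre-subsidy: 290.4 - 0.7p = -235 + 3p gives p* = 142, q* = 191.
With the subsidy, sellers receive ps = pb + 74 for each unit, where pb is the price buyers pay.
Supply in terms of pb becomes qs = -235 + 3(pb + 74) = -13 + 3pb. Setting this equal to demand: 290.4 - 0.7pb = -13 + 3pb, so pb = 82.
Sellers receive ps = 82 + 74 = 156; q' = 290.4 − 0.7·82 = 233.
The subsidy expands output by 233 − 191 = 42 past the efficient level; on those units the gap between marginal cost and willingness to pay runs from 0 up to 74.
DWL = ½ × 74 × 42 = 1554.

Deadweight loss = 1554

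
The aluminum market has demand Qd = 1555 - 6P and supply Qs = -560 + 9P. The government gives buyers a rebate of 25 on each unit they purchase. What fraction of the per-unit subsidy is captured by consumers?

Consumer share = 0.6

Pre-subsidy: 1555 - 6P = -560 + 9P gives P* = 141, Q* = 709.
With the rebate, buyers effectively pay Pb = Ps − 25, where Ps is the price sellers receive.
Demand in terms of Ps becomes Qd = 1555 − 6(Ps − 25) = 1705 - 6Ps. Setting this equal to supply: 1705 - 6Ps = -560 + 9Ps, so Ps = 151.
Buyers pay Pb = 151 − 25 = 126; Q' = -560 + 9·151 = 799.
Buyers' price falls by P* − Pb = 141 − 126 = 15; sellers' price rises by Ps − P* = 151 − 141 = 10.
So consumers capture 15/25 = 0.6 of each unit of subsidy.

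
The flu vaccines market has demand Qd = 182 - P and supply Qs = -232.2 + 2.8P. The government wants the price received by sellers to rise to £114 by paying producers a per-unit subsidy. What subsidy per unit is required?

At a seller price of 114, quantity supplied is -232.2 + 2.8·114 = 87.
Buyers absorb 87 only when they pay Pb with 182 − 1·Pb = 87, i.e. Pb = 95.
s = Ps − Pb = 114 − 95 = 19.

Required subsidy s = £19 per unit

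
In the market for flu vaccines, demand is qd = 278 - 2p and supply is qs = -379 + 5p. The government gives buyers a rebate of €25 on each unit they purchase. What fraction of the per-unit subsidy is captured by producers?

Producer share = 2/7

Pre-subsidy: 278 - 2p = -379 + 5p gives p* = 657/7, q* = 632/7.
With the rebate, buyers effectively pay pb = ps − 25, where ps is the price sellers receive.
Demand in terms of ps becomes qd = 278 − 2(ps − 25) = 328 - 2ps. Setting this equal to supply: 328 - 2ps = -379 + 5ps, so ps = 101.
Buyers pay pb = 101 − 25 = 76; q' = -379 + 5·101 = 126.
Buyers' price falls by p* − pb = 657/7 − 76 = 125/7; sellers' price rises by ps − p* = 101 − 657/7 = 50/7.
So producers capture (50/7)/25 = 2/7 of each unit of subsidy.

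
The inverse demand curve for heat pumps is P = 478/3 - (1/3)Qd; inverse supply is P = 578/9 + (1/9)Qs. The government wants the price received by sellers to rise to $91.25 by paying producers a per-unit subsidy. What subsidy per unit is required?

Required subsidy s = $13 per unit

At a seller price of 91.25, quantity supplied is -578 + 9·91.25 = 243.25.
Buyers absorb 243.25 only when they pay Pb = 478/3 − (1/3)·243.25 = 78.25.
s = Ps − Pb = 91.25 − 78.25 = 13.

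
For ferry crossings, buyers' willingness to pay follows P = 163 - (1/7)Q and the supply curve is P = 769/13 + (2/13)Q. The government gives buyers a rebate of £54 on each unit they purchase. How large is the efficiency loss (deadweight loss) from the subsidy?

Deadweight loss = £4914

Pre-subsidy: 163 - (1/7)Q = 769/13 + (2/13)Q gives Q* = 350 and P* = 113.
With the rebate, buyers effectively pay Pb = Ps − 54, where Ps is the price sellers receive.
On the curves, Pb = 163 - (1/7)Q and Ps = 769/13 + (2/13)Q; the wedge Ps − Pb = 54 gives 769/13 + (2/13)Q − (163 - (1/7)Q) = 54, so Q' = 532.
Then Pb = 163 − (1/7)·532 = 87 and Ps = 769/13 + (2/13)·532 = 141.
The subsidy expands output by 532 − 350 = 182 past the efficient level; on those units the gap between marginal cost and willingness to pay runs from 0 up to 54.
DWL = ½ × 54 × 182 = 4914.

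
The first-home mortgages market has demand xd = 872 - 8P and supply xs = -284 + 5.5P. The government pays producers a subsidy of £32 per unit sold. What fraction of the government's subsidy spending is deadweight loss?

DWL / government spending = 176/983

Pre-subsidy: 872 - 8P = -284 + 5.5P gives P* = 2312/27, x* = 5048/27.
With the subsidy, sellers receive Ps = Pb + 32 for each unit, where Pb is the price buyers pay.
Supply in terms of Pb becomes xs = -284 + 5.5(Pb + 32) = -108 + 5.5Pb. Setting this equal to demand: 872 - 8Pb = -108 + 5.5Pb, so Pb = 1960/27.
Sellers receive Ps = 1960/27 + 32 = 2824/27; x' = 872 − 8·(1960/27) = 7864/27.
ΔCS = ½(5048/27 + 7864/27)(2312/27 − 1960/27) = 757504/243; ΔPS = ½(5048/27 + 7864/27)(2824/27 − 2312/27) = 1101824/243.
Government spending = 32 × 7864/27 = 251648/27.
DWL = ½ × 32 × (7864/27 − 5048/27) = 45056/27; fraction = (45056/27) / (251648/27) = 176/983.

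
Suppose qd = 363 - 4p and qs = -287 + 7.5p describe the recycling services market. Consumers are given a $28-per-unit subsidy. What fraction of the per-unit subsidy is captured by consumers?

Consumer share = 15/23

Pre-subsidy: 363 - 4p = -287 + 7.5p gives p* = 1300/23, q* = 3149/23.
With the rebate, buyers effectively pay pb = ps − 28, where ps is the price sellers receive.
Demand in terms of ps becomes qd = 363 − 4(ps − 28) = 475 - 4ps. Setting this equal to supply: 475 - 4ps = -287 + 7.5ps, so ps = 1524/23.
Buyers pay pb = 1524/23 − 28 = 880/23; q' = -287 + 7.5·(1524/23) = 4829/23.
Buyers' price falls by p* − pb = 1300/23 − 880/23 = 420/23; sellers' price rises by ps − p* = 1524/23 − 1300/23 = 224/23.
So consumers capture (420/23)/28 = 15/23 of each unit of subsidy.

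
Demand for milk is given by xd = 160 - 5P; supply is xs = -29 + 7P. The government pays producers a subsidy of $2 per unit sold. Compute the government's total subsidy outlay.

Pre-subsidy: 160 - 5P = -29 + 7P gives P* = 15.75, x* = 81.25.
With the subsidy, sellers receive Ps = Pb + 2 for each unit, where Pb is the price buyers pay.
Supply in terms of Pb becomes xs = -29 + 7(Pb + 2) = -15 + 7Pb. Setting this equal to demand: 160 - 5Pb = -15 + 7Pb, so Pb = 175/12.
Sellers receive Ps = 175/12 + 2 = 199/12; x' = 160 − 5·(175/12) = 1045/12.
Government outlay = subsidy × quantity = 2 × 1045/12 = 1045/6.

Government cost = 1045/6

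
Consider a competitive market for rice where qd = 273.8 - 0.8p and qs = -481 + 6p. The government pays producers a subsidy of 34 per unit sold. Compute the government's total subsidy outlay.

Government cost = 7106

Pre-subsidy: 273.8 - 0.8p = -481 + 6p gives p* = 111, q* = 185.
With the subsidy, sellers receive ps = pb + 34 for each unit, where pb is the price buyers pay.
Supply in terms of pb becomes qs = -481 + 6(pb + 34) = -277 + 6pb. Setting this equal to demand: 273.8 - 0.8pb = -277 + 6pb, so pb = 81.
Sellers receive ps = 81 + 34 = 115; q' = 273.8 − 0.8·81 = 209.
Government outlay = subsidy × quantity = 34 × 209 = 7106.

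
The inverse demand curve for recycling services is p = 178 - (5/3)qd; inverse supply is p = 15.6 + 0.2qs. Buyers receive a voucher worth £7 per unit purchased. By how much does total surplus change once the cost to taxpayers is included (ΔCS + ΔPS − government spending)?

Pre-subsidy: 178 - (5/3)q = 15.6 + 0.2q gives q* = 87 and p* = 33.
With the rebate, buyers effectively pay pb = ps − 7, where ps is the price sellers receive.
On the curves, pb = 178 - (5/3)q and ps = 15.6 + 0.2q; the wedge ps − pb = 7 gives 15.6 + 0.2q − (178 - (5/3)q) = 7, so q' = 90.75.
Then pb = 178 − (5/3)·90.75 = 26.75 and ps = 15.6 + 0.2·90.75 = 33.75.
ΔCS = ½(87 + 90.75)(33 − 26.75) = 555.46875; ΔPS = ½(87 + 90.75)(33.75 − 33) = 66.65625.
Government spending = 7 × 90.75 = 635.25.
Net change = 555.46875 + 66.65625 − 635.25 = -13.125. The loss equals the DWL triangle ½·7·3.75.

Net change in total surplus = -£13.125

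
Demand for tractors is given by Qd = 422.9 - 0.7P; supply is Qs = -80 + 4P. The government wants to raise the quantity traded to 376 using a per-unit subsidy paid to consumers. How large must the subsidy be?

Required subsidy s = 47 per unit

At Q = 376, invert demand for the buyer price: Pb = (422.9 − 376)/0.7 = 67; invert supply for the seller price: Ps = (376 − (-80))/4 = 114.
The subsidy must fill the gap: s = Ps − Pb = 114 − 67 = 47.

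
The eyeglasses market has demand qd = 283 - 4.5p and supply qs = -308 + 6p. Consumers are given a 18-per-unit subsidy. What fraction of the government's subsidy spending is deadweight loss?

DWL / government spending = 81/266

Pre-subsidy: 283 - 4.5p = -308 + 6p gives p* = 394/7, q* = 208/7.
With the rebate, buyers effectively pay pb = ps − 18, where ps is the price sellers receive.
Demand in terms of ps becomes qd = 283 − 4.5(ps − 18) = 364 - 4.5ps. Setting this equal to supply: 364 - 4.5ps = -308 + 6ps, so ps = 64.
Buyers pay pb = 64 − 18 = 46; q' = -308 + 6·64 = 76.
ΔCS = ½(208/7 + 76)(394/7 − 46) = 26640/49; ΔPS = ½(208/7 + 76)(64 − 394/7) = 19980/49.
Government spending = 18 × 76 = 1368.
DWL = ½ × 18 × (76 − 208/7) = 2916/7; fraction = (2916/7) / 1368 = 81/266.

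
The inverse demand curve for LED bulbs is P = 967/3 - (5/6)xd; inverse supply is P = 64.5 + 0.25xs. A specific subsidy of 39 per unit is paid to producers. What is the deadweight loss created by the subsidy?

Pre-subsidy: 967/3 - (5/6)x = 64.5 + 0.25x gives x* = 238 and P* = 124.
With the subsidy, sellers receive Ps = Pb + 39 for each unit, where Pb is the price buyers pay.
On the curves, Pb = 967/3 - (5/6)x and Ps = 64.5 + 0.25x; the wedge Ps − Pb = 39 gives 64.5 + 0.25x − (967/3 - (5/6)x) = 39, so x' = 274.
Then Pb = 967/3 − (5/6)·274 = 94 and Ps = 64.5 + 0.25·274 = 133.
The subsidy expands output by 274 − 238 = 36 past the efficient level; on those units the gap between marginal cost and willingness to pay runs from 0 up to 39.
DWL = ½ × 39 × 36 = 702.

Deadweight loss = 702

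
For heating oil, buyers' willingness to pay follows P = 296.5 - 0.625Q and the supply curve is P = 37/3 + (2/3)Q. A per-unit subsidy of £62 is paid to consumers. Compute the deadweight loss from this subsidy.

Deadweight loss = £1488

Pre-subsidy: 296.5 - 0.625Q = 37/3 + (2/3)Q gives Q* = 220 and P* = 159.
With the rebate, buyers effectively pay Pb = Ps − 62, where Ps is the price sellers receive.
On the curves, Pb = 296.5 - 0.625Q and Ps = 37/3 + (2/3)Q; the wedge Ps − Pb = 62 gives 37/3 + (2/3)Q − (296.5 - 0.625Q) = 62, so Q' = 268.
Then Pb = 296.5 − 0.625·268 = 129 and Ps = 37/3 + (2/3)·268 = 191.
The subsidy expands output by 268 − 220 = 48 past the efficient level; on those units the gap between marginal cost and willingness to pay runs from 0 up to 62.
DWL = ½ × 62 × 48 = 1488.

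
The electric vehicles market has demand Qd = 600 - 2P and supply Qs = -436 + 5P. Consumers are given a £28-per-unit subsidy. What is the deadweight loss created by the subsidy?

Pre-subsidy: 600 - 2P = -436 + 5P gives P* = 148, Q* = 304.
With the rebate, buyers effectively pay Pb = Ps − 28, where Ps is the price sellers receive.
Demand in terms of Ps becomes Qd = 600 − 2(Ps − 28) = 656 - 2Ps. Setting this equal to supply: 656 - 2Ps = -436 + 5Ps, so Ps = 156.
Buyers pay Pb = 156 − 28 = 128; Q' = -436 + 5·156 = 344.
The subsidy expands output by 344 − 304 = 40 past the efficient level; on those units the gap between marginal cost and willingness to pay runs from 0 up to 28.
DWL = ½ × 28 × 40 = 560.

Deadweight loss = £560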